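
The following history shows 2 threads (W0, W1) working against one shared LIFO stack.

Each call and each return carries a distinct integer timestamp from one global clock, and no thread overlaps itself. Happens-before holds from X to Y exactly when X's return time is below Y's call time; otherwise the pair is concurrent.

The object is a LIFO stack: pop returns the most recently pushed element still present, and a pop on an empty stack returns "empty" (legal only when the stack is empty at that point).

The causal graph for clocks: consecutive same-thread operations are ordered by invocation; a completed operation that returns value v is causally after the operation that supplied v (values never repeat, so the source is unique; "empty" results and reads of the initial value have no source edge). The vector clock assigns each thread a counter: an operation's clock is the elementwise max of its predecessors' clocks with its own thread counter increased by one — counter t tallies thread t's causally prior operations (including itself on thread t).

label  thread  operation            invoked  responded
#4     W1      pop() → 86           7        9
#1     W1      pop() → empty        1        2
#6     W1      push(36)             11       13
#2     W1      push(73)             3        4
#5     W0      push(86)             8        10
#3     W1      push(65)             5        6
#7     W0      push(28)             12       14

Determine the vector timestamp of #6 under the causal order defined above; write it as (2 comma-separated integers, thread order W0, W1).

(1, 5)

no predecessors for #1 (invoked 1): W1 increments from zero → (0, 1)
no predecessors for #5 (invoked 8): W0 increments from zero → (1, 0)
from VC(#1)=(0, 1), #2 (invoked 3) maxes components and bumps W1 → (0, 2)
from VC(#5)=(1, 0), #7 (invoked 12) maxes components and bumps W0 → (2, 0)
from VC(#2)=(0, 2), #3 (invoked 5) maxes components and bumps W1 → (0, 3)
from VC(#3)=(0, 3), VC(#5)=(1, 0), #4 (invoked 7) maxes components and bumps W1 → (1, 4)
from VC(#4)=(1, 4), #6 (invoked 11) maxes components and bumps W1 → (1, 5)
target: VC(#6) = (1, 5)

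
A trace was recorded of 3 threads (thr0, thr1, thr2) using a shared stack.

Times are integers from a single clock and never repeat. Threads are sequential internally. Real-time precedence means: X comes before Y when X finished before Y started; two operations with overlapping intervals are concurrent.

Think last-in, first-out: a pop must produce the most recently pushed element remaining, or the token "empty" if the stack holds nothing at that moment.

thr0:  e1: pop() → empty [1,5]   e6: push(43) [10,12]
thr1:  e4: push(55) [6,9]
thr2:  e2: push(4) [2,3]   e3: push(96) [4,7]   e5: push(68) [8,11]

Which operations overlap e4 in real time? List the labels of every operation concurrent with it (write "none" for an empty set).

e3, e5

e4 spans [6,9]: anything still running between times 6 and 9 counts as concurrent
e1 [1,5]: before
e2 [2,3]: before
e3 [4,7]: concurrent
e5 [8,11]: concurrent
e6 [10,12]: after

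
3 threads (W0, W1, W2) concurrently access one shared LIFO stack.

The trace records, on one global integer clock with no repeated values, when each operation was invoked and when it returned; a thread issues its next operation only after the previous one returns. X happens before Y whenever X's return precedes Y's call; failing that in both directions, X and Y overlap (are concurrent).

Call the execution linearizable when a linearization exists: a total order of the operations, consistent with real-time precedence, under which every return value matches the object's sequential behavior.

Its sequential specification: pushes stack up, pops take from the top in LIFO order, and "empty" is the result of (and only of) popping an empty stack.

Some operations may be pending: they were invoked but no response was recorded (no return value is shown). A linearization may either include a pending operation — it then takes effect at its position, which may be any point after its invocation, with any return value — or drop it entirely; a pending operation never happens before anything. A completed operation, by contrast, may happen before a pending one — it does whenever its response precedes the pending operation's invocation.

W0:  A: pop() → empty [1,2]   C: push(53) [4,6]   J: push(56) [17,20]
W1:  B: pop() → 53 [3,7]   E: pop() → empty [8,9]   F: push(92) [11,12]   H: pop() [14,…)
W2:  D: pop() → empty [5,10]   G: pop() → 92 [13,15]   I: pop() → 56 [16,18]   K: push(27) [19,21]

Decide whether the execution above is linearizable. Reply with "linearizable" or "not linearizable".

one valid linearization: A, C, B, D, E, F, G, H, J, I, K
1. A pop() → empty, leaving stack <>
2. C push(53), leaving stack <53>
3. B pop() → 53, leaving stack <>
4. D pop() → empty, leaving stack <>
5. E pop() → empty, leaving stack <>
6. F push(92), leaving stack <92>
7. G pop() → 92, leaving stack <>
8. H pop() (pending, included), leaving stack <>
9. J push(56), leaving stack <56>
10. I pop() → 56, leaving stack <>
11. K push(27), leaving stack <27>

linearizable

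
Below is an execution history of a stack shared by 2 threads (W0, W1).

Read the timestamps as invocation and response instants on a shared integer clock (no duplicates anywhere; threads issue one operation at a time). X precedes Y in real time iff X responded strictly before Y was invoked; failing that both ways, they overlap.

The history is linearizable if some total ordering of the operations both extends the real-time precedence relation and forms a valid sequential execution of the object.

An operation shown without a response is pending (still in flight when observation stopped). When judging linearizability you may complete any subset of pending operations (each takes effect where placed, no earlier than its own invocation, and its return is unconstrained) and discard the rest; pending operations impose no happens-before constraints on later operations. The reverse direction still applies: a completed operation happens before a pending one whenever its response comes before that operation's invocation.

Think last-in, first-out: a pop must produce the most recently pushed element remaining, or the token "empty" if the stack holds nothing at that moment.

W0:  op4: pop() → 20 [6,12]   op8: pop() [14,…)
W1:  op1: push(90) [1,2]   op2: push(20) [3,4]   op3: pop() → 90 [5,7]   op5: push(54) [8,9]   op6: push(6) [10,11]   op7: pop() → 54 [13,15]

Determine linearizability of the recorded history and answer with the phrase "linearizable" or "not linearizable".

one valid linearization: op1, op2, op4, op3, op5, op6, op8, op7
1. op1 push(90), leaving stack <90>
2. op2 push(20), leaving stack <90,20>
3. op4 pop() → 20, leaving stack <90>
4. op3 pop() → 90, leaving stack <>
5. op5 push(54), leaving stack <54>
6. op6 push(6), leaving stack <54,6>
7. op8 pop() (pending, included), leaving stack <54>
8. op7 pop() → 54, leaving stack <>

linearizable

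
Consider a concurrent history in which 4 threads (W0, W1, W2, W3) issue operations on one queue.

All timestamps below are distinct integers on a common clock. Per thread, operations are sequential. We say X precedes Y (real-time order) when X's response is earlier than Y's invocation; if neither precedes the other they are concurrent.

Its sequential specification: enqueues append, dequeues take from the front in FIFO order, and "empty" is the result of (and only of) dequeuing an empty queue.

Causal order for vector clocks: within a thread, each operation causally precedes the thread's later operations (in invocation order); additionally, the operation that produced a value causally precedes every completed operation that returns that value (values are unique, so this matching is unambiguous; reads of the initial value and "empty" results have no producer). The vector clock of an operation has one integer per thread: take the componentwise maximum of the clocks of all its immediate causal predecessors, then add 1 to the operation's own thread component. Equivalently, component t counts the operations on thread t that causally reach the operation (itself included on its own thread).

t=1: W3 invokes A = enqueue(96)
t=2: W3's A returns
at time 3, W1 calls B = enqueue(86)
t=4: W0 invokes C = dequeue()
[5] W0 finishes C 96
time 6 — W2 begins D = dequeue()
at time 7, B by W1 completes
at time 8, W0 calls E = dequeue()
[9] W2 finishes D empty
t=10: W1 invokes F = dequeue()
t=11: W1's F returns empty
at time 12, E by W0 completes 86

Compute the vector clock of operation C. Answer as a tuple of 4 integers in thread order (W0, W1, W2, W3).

invoked at 1, A has no predecessors; its own W3 bump gives (0, 0, 0, 1)
invoked at 6, D has no predecessors; its own W2 bump gives (0, 0, 1, 0)
invoked at 3, B has no predecessors; its own W1 bump gives (0, 1, 0, 0)
F (invocation 10): componentwise max over VC(B)=(0, 1, 0, 0), +1 at W1, giving (0, 2, 0, 0)
C (invocation 4): componentwise max over VC(A)=(0, 0, 0, 1), +1 at W0, giving (1, 0, 0, 1)
E (invocation 8): componentwise max over VC(B)=(0, 1, 0, 0), VC(C)=(1, 0, 0, 1), +1 at W0, giving (2, 1, 0, 1)
target: VC(C) = (1, 0, 0, 1)

(1, 0, 0, 1)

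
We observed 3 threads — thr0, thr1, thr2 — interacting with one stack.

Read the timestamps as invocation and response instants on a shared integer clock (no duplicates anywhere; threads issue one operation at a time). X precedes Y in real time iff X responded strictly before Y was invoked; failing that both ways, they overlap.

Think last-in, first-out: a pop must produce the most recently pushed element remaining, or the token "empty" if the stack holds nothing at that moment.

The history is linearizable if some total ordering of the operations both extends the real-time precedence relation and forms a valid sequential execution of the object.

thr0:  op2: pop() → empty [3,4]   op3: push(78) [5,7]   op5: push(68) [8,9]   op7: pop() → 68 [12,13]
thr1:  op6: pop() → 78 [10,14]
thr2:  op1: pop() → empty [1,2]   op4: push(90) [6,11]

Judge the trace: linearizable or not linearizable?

linearizable

witness order: op1, op2, op4, op3, op5, op7, op6
after step 1 (op1 pop() → empty): stack <>
after step 2 (op2 pop() → empty): stack <>
after step 3 (op4 push(90)): stack <90>
after step 4 (op3 push(78)): stack <90,78>
after step 5 (op5 push(68)): stack <90,78,68>
after step 6 (op7 pop() → 68): stack <90,78>
after step 7 (op6 pop() → 78): stack <90>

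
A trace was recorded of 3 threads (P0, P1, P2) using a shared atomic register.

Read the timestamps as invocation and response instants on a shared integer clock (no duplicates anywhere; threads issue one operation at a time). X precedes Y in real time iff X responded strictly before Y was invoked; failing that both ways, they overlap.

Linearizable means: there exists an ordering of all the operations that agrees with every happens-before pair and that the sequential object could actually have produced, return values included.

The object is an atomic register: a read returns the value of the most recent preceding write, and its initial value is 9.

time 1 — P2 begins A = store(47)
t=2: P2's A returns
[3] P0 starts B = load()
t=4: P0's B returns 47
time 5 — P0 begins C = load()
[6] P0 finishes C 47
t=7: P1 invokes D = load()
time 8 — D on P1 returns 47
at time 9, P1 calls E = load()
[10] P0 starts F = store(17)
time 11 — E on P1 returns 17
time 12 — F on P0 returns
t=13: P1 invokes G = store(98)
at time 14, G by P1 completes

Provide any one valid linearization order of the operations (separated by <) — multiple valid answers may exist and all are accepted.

A < B < C < D < F < E < G

1. A store(47), leaving value 47
2. B load() → 47, leaving value 47
3. C load() → 47, leaving value 47
4. D load() → 47, leaving value 47
5. F store(17), leaving value 17
6. E load() → 17, leaving value 17
7. G store(98), leaving value 98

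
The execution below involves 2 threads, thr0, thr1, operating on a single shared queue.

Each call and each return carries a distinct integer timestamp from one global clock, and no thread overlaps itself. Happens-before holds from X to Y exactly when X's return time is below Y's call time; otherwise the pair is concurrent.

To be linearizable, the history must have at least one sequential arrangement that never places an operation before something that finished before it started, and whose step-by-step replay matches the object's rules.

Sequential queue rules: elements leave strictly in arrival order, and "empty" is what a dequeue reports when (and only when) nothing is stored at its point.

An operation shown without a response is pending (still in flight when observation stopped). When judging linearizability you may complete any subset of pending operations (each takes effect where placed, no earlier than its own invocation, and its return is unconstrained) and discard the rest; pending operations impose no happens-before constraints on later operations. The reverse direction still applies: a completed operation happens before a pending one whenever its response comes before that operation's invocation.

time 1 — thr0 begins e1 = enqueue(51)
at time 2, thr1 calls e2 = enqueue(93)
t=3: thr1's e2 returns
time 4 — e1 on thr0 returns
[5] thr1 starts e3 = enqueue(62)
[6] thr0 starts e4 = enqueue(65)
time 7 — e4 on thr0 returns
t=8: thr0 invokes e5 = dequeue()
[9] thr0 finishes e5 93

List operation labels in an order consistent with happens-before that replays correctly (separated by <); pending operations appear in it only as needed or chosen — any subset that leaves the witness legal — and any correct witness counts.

e2 < e1 < e3 < e4 < e5

1. e2 enqueue(93), leaving queue <93>
2. e1 enqueue(51), leaving queue <93,51>
3. e3 enqueue(62) (pending, included), leaving queue <93,51,62>
4. e4 enqueue(65), leaving queue <93,51,62,65>
5. e5 dequeue() → 93, leaving queue <51,62,65>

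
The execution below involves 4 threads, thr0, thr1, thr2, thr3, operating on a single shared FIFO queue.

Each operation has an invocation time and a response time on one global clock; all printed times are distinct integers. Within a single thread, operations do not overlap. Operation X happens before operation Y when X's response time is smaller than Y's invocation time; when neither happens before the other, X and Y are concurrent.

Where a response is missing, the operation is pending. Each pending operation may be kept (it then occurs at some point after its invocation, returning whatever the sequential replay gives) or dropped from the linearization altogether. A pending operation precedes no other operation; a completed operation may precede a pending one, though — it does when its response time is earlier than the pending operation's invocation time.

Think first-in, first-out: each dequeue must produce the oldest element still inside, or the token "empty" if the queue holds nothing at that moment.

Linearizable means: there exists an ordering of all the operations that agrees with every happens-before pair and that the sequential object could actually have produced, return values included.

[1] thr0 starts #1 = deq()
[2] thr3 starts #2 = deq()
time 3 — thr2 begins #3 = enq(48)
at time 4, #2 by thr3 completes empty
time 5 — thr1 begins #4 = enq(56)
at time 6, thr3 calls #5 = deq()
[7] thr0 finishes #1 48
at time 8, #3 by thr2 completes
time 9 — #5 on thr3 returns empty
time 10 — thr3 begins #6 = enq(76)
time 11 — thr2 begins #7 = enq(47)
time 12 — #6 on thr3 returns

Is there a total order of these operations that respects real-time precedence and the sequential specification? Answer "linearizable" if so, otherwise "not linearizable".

linearizable

one valid linearization: #2, #3, #1, #5, #4, #6
after step 1 (#2 deq() → empty): queue <>
after step 2 (#3 enq(48)): queue <48>
after step 3 (#1 deq() → 48): queue <>
after step 4 (#5 deq() → empty): queue <>
after step 5 (#4 enq(56) (pending, included)): queue <56>
after step 6 (#6 enq(76)): queue <56,76>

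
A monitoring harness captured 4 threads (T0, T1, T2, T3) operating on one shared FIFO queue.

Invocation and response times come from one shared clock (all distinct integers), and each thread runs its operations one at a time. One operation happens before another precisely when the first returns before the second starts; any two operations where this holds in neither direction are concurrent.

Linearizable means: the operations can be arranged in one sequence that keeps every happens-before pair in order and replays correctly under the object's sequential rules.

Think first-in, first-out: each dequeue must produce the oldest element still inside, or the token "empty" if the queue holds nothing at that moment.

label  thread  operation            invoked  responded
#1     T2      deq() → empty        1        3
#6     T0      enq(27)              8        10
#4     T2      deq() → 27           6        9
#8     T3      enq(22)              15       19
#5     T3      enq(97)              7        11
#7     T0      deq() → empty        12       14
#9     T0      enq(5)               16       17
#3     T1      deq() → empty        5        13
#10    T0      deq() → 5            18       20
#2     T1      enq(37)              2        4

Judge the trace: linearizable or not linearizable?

not linearizable

prefix check: 1..12 passes, 1..13 fails once #3's time-13 response joins
no legal order exists: 48 real-time-consistent candidates over 6 completed FIFO queue operations, all rejected
completion choices over the 1 pending operation (#7) were checked; none helps
e.g. #1, #2, #3, #4, #5, #6 (pending dropped): illegal at step 3, since #3 deq() → empty cannot apply there
e.g. #1, #2, #3, #4, #6, #5 (pending dropped): illegal at step 3, since #3 deq() → empty cannot apply there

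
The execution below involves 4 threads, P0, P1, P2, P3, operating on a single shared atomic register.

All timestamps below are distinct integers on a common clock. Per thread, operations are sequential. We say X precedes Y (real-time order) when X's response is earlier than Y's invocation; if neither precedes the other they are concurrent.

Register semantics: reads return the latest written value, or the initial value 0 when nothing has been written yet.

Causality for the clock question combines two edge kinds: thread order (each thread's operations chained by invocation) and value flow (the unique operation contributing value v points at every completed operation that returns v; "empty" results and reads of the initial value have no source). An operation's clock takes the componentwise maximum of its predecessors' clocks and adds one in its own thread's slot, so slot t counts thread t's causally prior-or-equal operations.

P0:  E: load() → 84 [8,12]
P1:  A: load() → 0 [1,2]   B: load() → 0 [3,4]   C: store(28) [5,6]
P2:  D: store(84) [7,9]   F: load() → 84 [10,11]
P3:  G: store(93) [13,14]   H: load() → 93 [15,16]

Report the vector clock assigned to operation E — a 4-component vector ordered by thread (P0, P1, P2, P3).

G, invoked 13, has no incoming edges; only P3's bump applies → (0, 0, 0, 1)
D, invoked 7, has no incoming edges; only P2's bump applies → (0, 0, 1, 0)
A, invoked 1, has no incoming edges; only P1's bump applies → (0, 1, 0, 0)
VC(H, invoked at 15): max of VC(G)=(0, 0, 0, 1), then +1 on thread P3 → (0, 0, 0, 2)
VC(F, invoked at 10): max of VC(D)=(0, 0, 1, 0), then +1 on thread P2 → (0, 0, 2, 0)
VC(B, invoked at 3): max of VC(A)=(0, 1, 0, 0), then +1 on thread P1 → (0, 2, 0, 0)
VC(E, invoked at 8): max of VC(D)=(0, 0, 1, 0), then +1 on thread P0 → (1, 0, 1, 0)
VC(C, invoked at 5): max of VC(B)=(0, 2, 0, 0), then +1 on thread P1 → (0, 3, 0, 0)
target: VC(E) = (1, 0, 1, 0)

(1, 0, 1, 0)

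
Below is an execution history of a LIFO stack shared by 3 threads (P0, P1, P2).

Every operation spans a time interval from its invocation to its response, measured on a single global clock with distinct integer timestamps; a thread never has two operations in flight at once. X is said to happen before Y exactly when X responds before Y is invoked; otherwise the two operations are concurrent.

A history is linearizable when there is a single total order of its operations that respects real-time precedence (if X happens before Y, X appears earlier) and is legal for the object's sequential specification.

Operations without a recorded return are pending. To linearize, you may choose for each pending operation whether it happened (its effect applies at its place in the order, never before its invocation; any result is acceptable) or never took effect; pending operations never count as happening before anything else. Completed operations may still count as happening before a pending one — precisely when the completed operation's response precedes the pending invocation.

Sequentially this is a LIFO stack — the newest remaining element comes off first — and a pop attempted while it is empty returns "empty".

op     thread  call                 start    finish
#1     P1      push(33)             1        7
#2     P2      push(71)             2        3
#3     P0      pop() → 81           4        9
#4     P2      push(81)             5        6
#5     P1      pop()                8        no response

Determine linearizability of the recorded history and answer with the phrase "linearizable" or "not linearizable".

linearizable

one valid linearization: #1, #2, #4, #3
after step 1 (#1 push(33)): stack <33>
after step 2 (#2 push(71)): stack <33,71>
after step 3 (#4 push(81)): stack <33,71,81>
after step 4 (#3 pop() → 81): stack <33,71>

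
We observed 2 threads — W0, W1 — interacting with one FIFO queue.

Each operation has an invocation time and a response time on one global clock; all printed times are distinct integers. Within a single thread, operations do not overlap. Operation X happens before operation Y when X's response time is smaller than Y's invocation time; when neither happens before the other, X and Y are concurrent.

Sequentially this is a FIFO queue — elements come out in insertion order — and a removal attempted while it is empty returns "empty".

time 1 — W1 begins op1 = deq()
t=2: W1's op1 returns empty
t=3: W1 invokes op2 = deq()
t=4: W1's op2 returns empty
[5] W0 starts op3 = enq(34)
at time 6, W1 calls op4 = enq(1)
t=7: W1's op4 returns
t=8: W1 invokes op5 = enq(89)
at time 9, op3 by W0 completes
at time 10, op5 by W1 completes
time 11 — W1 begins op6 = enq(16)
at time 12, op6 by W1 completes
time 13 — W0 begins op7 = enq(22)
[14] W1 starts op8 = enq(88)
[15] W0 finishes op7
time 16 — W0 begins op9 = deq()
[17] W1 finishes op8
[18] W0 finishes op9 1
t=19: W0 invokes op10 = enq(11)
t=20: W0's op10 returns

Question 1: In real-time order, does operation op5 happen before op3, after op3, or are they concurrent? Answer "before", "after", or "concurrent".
Answer: concurrent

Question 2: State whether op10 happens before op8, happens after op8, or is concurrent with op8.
Answer: after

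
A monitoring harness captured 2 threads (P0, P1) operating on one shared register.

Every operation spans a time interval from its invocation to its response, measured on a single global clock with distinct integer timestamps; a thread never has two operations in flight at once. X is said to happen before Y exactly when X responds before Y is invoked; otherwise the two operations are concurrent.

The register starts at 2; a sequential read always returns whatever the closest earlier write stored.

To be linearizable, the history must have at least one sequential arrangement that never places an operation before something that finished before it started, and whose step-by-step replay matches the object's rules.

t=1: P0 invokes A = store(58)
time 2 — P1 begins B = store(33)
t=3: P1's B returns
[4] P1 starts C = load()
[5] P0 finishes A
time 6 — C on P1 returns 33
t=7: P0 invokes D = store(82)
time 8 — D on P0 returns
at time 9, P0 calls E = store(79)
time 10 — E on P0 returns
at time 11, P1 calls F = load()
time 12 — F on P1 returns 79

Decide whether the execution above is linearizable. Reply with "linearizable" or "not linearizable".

one valid linearization: A, B, C, D, E, F
after step 1 (A store(58)): value 58
after step 2 (B store(33)): value 33
after step 3 (C load() → 33): value 33
after step 4 (D store(82)): value 82
after step 5 (E store(79)): value 79
after step 6 (F load() → 79): value 79

linearizable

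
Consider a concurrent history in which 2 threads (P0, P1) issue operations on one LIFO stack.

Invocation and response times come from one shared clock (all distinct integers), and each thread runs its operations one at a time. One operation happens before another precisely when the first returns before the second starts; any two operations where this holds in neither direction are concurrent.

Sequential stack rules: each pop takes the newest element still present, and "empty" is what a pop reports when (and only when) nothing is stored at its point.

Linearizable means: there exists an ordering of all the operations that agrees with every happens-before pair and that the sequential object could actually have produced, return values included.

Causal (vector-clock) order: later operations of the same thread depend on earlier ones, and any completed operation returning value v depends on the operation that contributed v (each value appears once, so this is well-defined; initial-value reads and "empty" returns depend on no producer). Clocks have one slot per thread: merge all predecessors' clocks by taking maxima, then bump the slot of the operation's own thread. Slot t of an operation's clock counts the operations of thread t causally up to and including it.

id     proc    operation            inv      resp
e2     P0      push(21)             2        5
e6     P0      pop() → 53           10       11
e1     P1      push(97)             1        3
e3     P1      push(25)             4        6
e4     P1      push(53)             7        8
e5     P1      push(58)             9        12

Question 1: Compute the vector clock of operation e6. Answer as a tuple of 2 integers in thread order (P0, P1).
(2, 3)

VC(e1, invoked at 1): no causal predecessors; +1 on P1 → (0, 1)
VC(e2, invoked at 2): no causal predecessors; +1 on P0 → (1, 0)
merge at e3 (invoked 4): VC(e1)=(0, 1), own-thread bump on P1 → (0, 2)
merge at e4 (invoked 7): VC(e3)=(0, 2), own-thread bump on P1 → (0, 3)
merge at e5 (invoked 9): VC(e4)=(0, 3), own-thread bump on P1 → (0, 4)
merge at e6 (invoked 10): VC(e2)=(1, 0), VC(e4)=(0, 3), own-thread bump on P0 → (2, 3)
target: VC(e6) = (2, 3)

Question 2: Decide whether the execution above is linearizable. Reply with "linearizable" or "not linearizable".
linearizable

witness order: e1, e2, e3, e4, e6, e5
after step 1 (e1 push(97)): stack <97>
after step 2 (e2 push(21)): stack <97,21>
after step 3 (e3 push(25)): stack <97,21,25>
after step 4 (e4 push(53)): stack <97,21,25,53>
after step 5 (e6 pop() → 53): stack <97,21,25>
after step 6 (e5 push(58)): stack <97,21,25,58>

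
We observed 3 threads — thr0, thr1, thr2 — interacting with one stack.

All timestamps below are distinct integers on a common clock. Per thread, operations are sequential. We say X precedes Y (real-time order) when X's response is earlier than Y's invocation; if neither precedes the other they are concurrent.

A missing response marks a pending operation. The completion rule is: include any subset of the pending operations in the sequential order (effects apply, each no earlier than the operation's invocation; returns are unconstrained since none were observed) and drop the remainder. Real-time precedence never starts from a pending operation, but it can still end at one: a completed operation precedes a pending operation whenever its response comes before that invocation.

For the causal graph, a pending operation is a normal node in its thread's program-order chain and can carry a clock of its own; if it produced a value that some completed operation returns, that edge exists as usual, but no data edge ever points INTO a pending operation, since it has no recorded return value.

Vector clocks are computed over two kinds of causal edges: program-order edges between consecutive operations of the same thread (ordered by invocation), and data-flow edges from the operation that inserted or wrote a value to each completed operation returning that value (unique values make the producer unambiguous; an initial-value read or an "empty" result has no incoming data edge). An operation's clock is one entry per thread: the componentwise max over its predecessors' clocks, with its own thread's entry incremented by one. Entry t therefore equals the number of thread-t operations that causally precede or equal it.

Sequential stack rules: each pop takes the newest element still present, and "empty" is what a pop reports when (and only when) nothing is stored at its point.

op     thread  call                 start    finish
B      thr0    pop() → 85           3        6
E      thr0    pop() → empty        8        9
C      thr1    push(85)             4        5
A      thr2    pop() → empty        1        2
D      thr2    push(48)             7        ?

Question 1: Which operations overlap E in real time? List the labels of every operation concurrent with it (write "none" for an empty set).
E runs from 8 to 9; window-overlapping ops are concurrent
A [1,2]: before
B [3,6]: before
C [4,5]: before
D [7,…): concurrent

D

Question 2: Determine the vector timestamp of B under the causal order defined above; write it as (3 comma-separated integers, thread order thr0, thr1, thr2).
A (invocation 1): nothing precedes it; thr2's component alone gives (0, 0, 1)
C (invocation 4): nothing precedes it; thr1's component alone gives (0, 1, 0)
D (invocation 7): componentwise max over VC(A)=(0, 0, 1), +1 at thr2, giving (0, 0, 2)
B (invocation 3): componentwise max over VC(C)=(0, 1, 0), +1 at thr0, giving (1, 1, 0)
E (invocation 8): componentwise max over VC(B)=(1, 1, 0), +1 at thr0, giving (2, 1, 0)
target: VC(B) = (1, 1, 0)

(1, 1, 0)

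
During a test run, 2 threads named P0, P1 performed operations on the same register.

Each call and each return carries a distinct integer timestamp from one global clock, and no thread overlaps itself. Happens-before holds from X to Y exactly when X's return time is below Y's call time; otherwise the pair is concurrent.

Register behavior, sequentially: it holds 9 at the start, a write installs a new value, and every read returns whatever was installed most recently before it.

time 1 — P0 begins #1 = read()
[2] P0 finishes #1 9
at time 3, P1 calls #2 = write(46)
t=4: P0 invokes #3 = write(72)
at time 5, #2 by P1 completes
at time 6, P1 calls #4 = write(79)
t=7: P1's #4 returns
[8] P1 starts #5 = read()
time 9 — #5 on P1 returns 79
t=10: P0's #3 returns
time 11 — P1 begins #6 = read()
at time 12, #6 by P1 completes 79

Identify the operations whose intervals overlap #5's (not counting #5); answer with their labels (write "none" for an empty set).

#3

concurrent with #5 ([8,9]): every op whose interval crosses 8..9
#1 [1,2]: before
#2 [3,5]: before
#3 [4,10]: concurrent
#4 [6,7]: before
#6 [11,12]: after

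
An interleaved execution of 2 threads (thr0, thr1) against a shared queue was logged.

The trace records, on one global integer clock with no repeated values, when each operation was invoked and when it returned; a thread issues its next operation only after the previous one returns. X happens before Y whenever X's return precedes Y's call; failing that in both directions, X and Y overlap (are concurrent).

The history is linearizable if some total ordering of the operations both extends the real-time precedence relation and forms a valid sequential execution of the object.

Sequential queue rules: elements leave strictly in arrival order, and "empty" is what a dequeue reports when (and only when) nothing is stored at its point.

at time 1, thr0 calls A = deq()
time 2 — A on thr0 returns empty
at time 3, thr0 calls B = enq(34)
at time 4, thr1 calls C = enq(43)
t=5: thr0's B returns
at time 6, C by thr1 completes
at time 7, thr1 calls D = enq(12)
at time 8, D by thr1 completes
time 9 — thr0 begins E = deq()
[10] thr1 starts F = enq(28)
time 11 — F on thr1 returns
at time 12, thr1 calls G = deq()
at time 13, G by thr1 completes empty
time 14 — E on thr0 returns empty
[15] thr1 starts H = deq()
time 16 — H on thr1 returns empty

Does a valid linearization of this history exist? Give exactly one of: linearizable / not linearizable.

already the first 13 events (up to G's response at time 13) admit no linearization; the first 12 still do
2 orders of the 6 completed queue ops respect real time; none is legal
no escape via the 1 pending operation (E): every completion choice fails
e.g. A, B, C, D, F, G (pending dropped): illegal at step 6, since G deq() → empty cannot apply there
e.g. A, C, B, D, F, G (pending dropped): illegal at step 6, since G deq() → empty cannot apply there

not linearizable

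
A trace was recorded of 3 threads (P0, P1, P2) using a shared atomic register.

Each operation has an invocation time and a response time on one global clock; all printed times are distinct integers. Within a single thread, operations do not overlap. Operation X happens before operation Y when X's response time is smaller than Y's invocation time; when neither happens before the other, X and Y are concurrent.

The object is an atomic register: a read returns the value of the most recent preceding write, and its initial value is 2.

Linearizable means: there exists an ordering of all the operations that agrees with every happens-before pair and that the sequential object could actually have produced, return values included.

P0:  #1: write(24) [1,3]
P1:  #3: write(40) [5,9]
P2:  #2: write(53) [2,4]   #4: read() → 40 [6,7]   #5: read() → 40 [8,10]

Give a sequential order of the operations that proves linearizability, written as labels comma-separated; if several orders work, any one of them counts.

after step 1 (#1 write(24)): value 24
after step 2 (#2 write(53)): value 53
after step 3 (#3 write(40)): value 40
after step 4 (#4 read() → 40): value 40
after step 5 (#5 read() → 40): value 40

#1, #2, #3, #4, #5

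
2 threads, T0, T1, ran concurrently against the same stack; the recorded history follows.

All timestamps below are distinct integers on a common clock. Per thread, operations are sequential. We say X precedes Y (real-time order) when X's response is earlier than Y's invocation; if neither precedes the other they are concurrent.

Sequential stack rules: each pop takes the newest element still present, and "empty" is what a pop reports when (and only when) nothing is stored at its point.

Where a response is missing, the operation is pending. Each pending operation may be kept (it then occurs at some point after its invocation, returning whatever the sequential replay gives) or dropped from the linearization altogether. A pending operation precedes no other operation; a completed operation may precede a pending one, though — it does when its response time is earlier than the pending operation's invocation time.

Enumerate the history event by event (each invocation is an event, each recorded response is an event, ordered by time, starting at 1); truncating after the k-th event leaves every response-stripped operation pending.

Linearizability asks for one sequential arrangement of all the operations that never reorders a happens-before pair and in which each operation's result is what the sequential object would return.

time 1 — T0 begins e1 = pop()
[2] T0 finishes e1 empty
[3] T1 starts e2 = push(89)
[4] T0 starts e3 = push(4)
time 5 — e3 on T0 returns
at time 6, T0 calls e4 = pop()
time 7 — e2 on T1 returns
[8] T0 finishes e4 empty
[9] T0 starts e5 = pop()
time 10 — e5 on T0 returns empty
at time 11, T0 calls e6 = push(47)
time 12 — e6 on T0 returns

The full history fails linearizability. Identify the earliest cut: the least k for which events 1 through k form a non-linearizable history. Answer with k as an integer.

a valid linearization of events 1..7 exists, for instance e1, e2, e3:
step 1: e1 pop() → empty — stack <>
step 2: e2 push(89) — stack <89>
step 3: e3 push(4) — stack <89,4>
once event 8 joins (e4's response, time 8), exhaustive search finds no witness
sample order e1, e2, e3, e4 stalls at step 4 — e4 pop() → empty has no legal effect
sample order e1, e3, e2, e4 stalls at step 4 — e4 pop() → empty has no legal effect

8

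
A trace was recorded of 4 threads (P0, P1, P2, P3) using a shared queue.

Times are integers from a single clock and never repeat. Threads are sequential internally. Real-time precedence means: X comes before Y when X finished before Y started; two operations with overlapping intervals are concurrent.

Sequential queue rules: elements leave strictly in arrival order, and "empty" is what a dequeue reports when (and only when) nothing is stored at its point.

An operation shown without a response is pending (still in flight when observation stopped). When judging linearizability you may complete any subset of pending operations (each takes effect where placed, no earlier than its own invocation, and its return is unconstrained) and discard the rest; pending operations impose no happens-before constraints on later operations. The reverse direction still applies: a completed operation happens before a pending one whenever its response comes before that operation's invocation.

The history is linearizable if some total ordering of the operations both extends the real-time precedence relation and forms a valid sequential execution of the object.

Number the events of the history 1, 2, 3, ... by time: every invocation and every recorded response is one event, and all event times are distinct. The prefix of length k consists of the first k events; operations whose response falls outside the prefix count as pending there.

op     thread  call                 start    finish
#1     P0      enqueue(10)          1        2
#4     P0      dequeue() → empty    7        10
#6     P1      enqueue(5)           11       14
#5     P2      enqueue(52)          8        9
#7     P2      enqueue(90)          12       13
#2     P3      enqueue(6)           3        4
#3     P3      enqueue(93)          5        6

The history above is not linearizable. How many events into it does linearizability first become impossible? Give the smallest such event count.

events 1..9 are linearizable; a witness order is #1, #2, #3, #4, #5:
step 1: #1 enqueue(10) — queue <10>
step 2: #2 enqueue(6) — queue <10,6>
step 3: #3 enqueue(93) — queue <10,6,93>
step 4: #4 dequeue() (pending, included) — queue <6,93>
step 5: #5 enqueue(52) — queue <6,93,52>
once event 10 joins (#4's response, time 10), exhaustive search finds no witness
sample order #1, #2, #3, #4, #5 stalls at step 4 — #4 dequeue() → empty has no legal effect
sample order #1, #2, #3, #5, #4 stalls at step 5 — #4 dequeue() → empty has no legal effect

10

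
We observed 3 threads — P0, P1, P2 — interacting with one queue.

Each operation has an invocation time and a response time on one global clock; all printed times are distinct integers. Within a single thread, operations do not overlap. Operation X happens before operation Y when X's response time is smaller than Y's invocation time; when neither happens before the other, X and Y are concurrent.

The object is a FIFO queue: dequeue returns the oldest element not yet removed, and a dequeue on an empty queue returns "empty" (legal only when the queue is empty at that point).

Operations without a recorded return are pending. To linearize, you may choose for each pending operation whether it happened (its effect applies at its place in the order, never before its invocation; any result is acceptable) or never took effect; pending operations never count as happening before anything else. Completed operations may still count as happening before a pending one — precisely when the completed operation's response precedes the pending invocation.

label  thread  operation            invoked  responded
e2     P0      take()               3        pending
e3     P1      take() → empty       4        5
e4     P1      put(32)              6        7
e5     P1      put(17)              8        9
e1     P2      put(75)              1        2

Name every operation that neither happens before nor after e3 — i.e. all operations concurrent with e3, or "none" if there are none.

e2

e3 spans [4,5]: anything still running between times 4 and 5 counts as concurrent
e1 [1,2]: before
e2 [3,…): concurrent
e4 [6,7]: after
e5 [8,9]: after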